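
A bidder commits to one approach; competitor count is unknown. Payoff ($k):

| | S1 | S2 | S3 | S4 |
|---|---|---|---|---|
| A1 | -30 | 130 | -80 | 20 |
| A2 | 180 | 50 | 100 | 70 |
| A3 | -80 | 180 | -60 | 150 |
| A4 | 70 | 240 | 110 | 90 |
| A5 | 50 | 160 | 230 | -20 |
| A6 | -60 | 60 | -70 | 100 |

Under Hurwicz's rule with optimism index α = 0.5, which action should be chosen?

A4

A1: 0.5·130 + 0.5·(-80) = 25
A2: 0.5·180 + 0.5·50 = 115
A3: 0.5·180 + 0.5·(-80) = 50
A4: 0.5·240 + 0.5·70 = 155
A5: 0.5·230 + 0.5·(-20) = 105
A6: 0.5·100 + 0.5·(-70) = 15
Highest Hurwicz score = 155 → A4.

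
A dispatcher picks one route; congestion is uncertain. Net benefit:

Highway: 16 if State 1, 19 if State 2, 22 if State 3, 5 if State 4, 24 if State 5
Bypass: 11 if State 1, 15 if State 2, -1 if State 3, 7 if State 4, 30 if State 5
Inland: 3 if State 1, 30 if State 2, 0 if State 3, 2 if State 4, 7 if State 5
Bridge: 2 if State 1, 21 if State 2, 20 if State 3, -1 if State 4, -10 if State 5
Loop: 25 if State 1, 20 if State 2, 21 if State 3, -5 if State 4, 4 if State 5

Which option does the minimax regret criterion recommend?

Column bests: State 1=25, State 2=30, State 3=22, State 4=7, State 5=30.
Highway regrets: 9, 11, 0, 2, 6 → max 11
Bypass regrets: 14, 15, 23, 0, 0 → max 23
Inland regrets: 22, 0, 22, 5, 23 → max 23
Bridge regrets: 23, 9, 2, 8, 40 → max 40
Loop regrets: 0, 10, 1, 12, 26 → max 26
Smallest max regret = 11 → Highway.

Highway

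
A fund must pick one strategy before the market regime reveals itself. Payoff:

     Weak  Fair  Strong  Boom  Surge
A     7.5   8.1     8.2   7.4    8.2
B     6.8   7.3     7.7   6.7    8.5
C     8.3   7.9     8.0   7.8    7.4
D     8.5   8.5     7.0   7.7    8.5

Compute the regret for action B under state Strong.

Best payoff under Strong is 8.2.
Regret = 8.2 − 7.7 = 0.5.

0.5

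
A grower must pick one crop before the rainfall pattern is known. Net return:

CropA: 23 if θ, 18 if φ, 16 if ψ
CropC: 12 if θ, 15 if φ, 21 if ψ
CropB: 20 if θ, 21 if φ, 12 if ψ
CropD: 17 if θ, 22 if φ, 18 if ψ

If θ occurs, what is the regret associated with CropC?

Best payoff under θ is 23.
Regret = 23 − 12 = 11.

11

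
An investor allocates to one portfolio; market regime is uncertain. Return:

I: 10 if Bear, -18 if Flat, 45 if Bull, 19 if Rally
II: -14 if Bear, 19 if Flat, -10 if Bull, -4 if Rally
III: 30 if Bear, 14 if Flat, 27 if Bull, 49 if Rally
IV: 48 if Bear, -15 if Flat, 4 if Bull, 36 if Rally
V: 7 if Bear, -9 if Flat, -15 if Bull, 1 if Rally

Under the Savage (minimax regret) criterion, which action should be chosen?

III

Column bests: Bear=48, Flat=19, Bull=45, Rally=49.
I regrets: 38, 37, 0, 30 → max 38
II regrets: 62, 0, 55, 53 → max 62
III regrets: 18, 5, 18, 0 → max 18
IV regrets: 0, 34, 41, 13 → max 41
V regrets: 41, 28, 60, 48 → max 60
Smallest max regret = 18 → III.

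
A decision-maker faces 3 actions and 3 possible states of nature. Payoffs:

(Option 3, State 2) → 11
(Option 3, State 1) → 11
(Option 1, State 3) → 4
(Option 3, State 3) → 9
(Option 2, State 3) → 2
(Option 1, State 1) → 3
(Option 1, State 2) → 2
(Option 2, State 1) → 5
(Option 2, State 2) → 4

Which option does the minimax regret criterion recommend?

Column bests: State 1=11, State 2=11, State 3=9.
Option 1 regrets: 8, 9, 5 → max 9
Option 2 regrets: 6, 7, 7 → max 7
Option 3 regrets: 0, 0, 0 → max 0
Smallest max regret = 0 → Option 3.

Option 3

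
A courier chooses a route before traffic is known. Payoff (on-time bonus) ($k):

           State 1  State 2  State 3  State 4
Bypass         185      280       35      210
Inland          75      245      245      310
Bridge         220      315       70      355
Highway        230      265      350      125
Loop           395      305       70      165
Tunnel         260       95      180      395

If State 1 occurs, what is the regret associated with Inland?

Best payoff under State 1 is 395.
Regret = 395 − 75 = 320.

320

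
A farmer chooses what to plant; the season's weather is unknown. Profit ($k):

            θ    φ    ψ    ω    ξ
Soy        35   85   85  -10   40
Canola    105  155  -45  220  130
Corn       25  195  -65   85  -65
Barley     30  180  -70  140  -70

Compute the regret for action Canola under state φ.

Best payoff under φ is 195.
Regret = 195 − 155 = 40.

40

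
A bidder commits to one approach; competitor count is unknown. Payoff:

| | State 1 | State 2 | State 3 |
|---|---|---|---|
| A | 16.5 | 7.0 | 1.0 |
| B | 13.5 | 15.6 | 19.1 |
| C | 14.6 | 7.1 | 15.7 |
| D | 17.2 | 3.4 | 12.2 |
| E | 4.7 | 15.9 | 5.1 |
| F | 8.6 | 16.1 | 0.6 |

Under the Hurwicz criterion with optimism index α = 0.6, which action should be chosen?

B

A: 0.6·16.5 + 0.4·1.0 = 10.3
B: 0.6·19.1 + 0.4·13.5 = 16.86
C: 0.6·15.7 + 0.4·7.1 = 12.26
D: 0.6·17.2 + 0.4·3.4 = 11.68
E: 0.6·15.9 + 0.4·4.7 = 11.42
F: 0.6·16.1 + 0.4·0.6 = 9.9
Highest Hurwicz score = 16.86 → B.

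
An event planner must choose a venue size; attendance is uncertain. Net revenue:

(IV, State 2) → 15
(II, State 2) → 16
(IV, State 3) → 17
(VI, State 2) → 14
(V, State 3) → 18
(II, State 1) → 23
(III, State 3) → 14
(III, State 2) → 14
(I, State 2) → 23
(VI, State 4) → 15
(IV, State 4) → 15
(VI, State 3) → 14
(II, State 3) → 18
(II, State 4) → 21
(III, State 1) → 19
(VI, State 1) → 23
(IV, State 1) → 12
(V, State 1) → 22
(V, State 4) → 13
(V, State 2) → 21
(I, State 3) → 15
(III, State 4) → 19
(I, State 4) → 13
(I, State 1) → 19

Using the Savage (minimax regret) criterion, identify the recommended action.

II

Column bests: State 1=23, State 2=23, State 3=18, State 4=21.
I regrets: 4, 0, 3, 8 → max 8
II regrets: 0, 7, 0, 0 → max 7
III regrets: 4, 9, 4, 2 → max 9
IV regrets: 11, 8, 1, 6 → max 11
V regrets: 1, 2, 0, 8 → max 8
VI regrets: 0, 9, 4, 6 → max 9
Smallest max regret = 7 → II.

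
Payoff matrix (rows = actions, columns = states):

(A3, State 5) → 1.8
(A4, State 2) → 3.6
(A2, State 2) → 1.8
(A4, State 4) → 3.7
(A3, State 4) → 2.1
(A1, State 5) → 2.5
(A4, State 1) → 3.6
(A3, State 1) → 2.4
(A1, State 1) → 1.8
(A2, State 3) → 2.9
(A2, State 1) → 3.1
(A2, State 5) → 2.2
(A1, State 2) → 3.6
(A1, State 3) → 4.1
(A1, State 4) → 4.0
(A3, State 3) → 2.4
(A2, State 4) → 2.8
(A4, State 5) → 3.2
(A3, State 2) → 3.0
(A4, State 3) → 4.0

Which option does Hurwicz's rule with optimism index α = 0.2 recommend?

A1: 0.2·4.1 + 0.8·1.8 = 2.26
A2: 0.2·3.1 + 0.8·1.8 = 2.06
A3: 0.2·3.0 + 0.8·1.8 = 2.04
A4: 0.2·4.0 + 0.8·3.2 = 3.36
Highest Hurwicz score = 3.36 → A4.

A4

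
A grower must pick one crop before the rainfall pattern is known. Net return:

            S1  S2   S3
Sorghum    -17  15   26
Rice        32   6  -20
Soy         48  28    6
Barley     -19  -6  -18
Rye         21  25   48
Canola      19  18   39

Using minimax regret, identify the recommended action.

Column bests: S1=48, S2=28, S3=48.
Sorghum regrets: 65, 13, 22 → max 65
Rice regrets: 16, 22, 68 → max 68
Soy regrets: 0, 0, 42 → max 42
Barley regrets: 67, 34, 66 → max 67
Rye regrets: 27, 3, 0 → max 27
Canola regrets: 29, 10, 9 → max 29
Smallest max regret = 27 → Rye.

Rye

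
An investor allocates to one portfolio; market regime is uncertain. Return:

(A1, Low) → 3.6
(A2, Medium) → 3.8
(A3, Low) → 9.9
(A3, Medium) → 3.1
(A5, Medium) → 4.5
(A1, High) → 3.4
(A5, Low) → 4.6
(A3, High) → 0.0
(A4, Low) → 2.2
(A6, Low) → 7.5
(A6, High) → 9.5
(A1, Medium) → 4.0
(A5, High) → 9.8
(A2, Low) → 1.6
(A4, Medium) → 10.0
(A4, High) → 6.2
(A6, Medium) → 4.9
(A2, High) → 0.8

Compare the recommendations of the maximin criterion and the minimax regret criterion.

Row minima: A1=3.4, A2=0.8, A3=0.0, A4=2.2, A5=4.5, A6=4.9
Best worst-case = 4.9 → A6.
Column bests: Low=9.9, Medium=10.0, High=9.8.
A1 regrets: 6.3, 6.0, 6.4 → max 6.4
A2 regrets: 8.3, 6.2, 9.0 → max 9.0
A3 regrets: 0.0, 6.9, 9.8 → max 9.8
A4 regrets: 7.7, 0.0, 3.6 → max 7.7
A5 regrets: 5.3, 5.5, 0.0 → max 5.5
A6 regrets: 2.4, 5.1, 0.3 → max 5.1
Smallest max regret = 5.1 → A6.

maximin → A6; minimax regret → A6 (agree)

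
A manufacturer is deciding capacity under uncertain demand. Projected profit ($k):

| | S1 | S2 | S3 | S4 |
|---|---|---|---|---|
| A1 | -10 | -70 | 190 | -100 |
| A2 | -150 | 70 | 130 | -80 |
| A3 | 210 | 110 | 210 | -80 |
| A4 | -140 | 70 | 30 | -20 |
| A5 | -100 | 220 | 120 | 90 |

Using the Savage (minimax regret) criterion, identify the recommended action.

Column bests: S1=210, S2=220, S3=210, S4=90.
A1 regrets: 220, 290, 20, 190 → max 290
A2 regrets: 360, 150, 80, 170 → max 360
A3 regrets: 0, 110, 0, 170 → max 170
A4 regrets: 350, 150, 180, 110 → max 350
A5 regrets: 310, 0, 90, 0 → max 310
Smallest max regret = 170 → A3.

A3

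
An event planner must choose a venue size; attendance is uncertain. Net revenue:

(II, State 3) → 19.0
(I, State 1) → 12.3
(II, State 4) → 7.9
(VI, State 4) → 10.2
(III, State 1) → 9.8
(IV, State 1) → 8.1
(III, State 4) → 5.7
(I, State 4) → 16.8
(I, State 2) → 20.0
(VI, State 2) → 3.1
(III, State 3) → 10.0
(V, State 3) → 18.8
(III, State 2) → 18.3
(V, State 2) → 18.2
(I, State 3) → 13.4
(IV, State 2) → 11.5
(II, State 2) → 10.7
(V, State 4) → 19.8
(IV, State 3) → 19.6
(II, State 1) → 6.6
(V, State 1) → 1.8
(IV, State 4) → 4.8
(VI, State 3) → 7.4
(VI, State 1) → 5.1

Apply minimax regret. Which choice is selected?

Column bests: State 1=12.3, State 2=20.0, State 3=19.6, State 4=19.8.
I regrets: 0.0, 0.0, 6.2, 3.0 → max 6.2
II regrets: 5.7, 9.3, 0.6, 11.9 → max 11.9
III regrets: 2.5, 1.7, 9.6, 14.1 → max 14.1
IV regrets: 4.2, 8.5, 0.0, 15.0 → max 15.0
V regrets: 10.5, 1.8, 0.8, 0.0 → max 10.5
VI regrets: 7.2, 16.9, 12.2, 9.6 → max 16.9
Smallest max regret = 6.2 → I.

I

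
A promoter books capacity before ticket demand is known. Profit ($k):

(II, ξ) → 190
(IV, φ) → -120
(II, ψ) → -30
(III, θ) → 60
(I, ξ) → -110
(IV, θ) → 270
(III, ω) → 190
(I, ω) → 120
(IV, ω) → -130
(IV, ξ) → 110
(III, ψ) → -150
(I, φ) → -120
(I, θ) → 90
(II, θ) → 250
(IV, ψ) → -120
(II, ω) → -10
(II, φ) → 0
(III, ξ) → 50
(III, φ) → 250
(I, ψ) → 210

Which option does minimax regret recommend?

Column bests: θ=270, φ=250, ψ=210, ω=190, ξ=190.
I regrets: 180, 370, 0, 70, 300 → max 370
II regrets: 20, 250, 240, 200, 0 → max 250
III regrets: 210, 0, 360, 0, 140 → max 360
IV regrets: 0, 370, 330, 320, 80 → max 370
Smallest max regret = 250 → II.

II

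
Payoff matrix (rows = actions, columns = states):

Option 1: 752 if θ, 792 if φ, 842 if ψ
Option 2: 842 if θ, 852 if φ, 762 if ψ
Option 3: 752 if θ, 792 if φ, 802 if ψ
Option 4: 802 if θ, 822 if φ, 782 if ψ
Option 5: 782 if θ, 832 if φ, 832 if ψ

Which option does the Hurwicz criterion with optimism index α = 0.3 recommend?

Option 1: 0.3·842 + 0.7·752 = 779
Option 2: 0.3·852 + 0.7·762 = 789
Option 3: 0.3·802 + 0.7·752 = 767
Option 4: 0.3·822 + 0.7·782 = 794
Option 5: 0.3·832 + 0.7·782 = 797
Highest Hurwicz score = 797 → Option 5.

Option 5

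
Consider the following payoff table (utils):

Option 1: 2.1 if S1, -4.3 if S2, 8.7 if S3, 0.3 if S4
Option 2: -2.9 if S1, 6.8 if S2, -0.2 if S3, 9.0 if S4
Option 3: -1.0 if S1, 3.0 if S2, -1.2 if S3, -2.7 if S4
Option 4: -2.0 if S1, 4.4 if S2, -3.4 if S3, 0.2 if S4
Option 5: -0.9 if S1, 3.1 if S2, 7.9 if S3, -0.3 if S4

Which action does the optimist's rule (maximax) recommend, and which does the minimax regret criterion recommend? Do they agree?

Row maxima: Option 1=8.7, Option 2=9.0, Option 3=3.0, Option 4=4.4, Option 5=7.9
Best best-case = 9.0 → Option 2.
Column bests: S1=2.1, S2=6.8, S3=8.7, S4=9.0.
Option 1 regrets: 0.0, 11.1, 0.0, 8.7 → max 11.1
Option 2 regrets: 5.0, 0.0, 8.9, 0.0 → max 8.9
Option 3 regrets: 3.1, 3.8, 9.9, 11.7 → max 11.7
Option 4 regrets: 4.1, 2.4, 12.1, 8.8 → max 12.1
Option 5 regrets: 3.0, 3.7, 0.8, 9.3 → max 9.3
Smallest max regret = 8.9 → Option 2.

maximax → Option 2; minimax regret → Option 2 (agree)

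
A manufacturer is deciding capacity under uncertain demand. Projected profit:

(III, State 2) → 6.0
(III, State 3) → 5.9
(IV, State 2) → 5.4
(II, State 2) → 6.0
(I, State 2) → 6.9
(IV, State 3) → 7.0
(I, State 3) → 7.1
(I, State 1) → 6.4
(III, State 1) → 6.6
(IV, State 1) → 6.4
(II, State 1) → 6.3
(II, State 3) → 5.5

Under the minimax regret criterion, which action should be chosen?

I

Column bests: State 1=6.6, State 2=6.9, State 3=7.1.
I regrets: 0.2, 0.0, 0.0 → max 0.2
II regrets: 0.3, 0.9, 1.6 → max 1.6
III regrets: 0.0, 0.9, 1.2 → max 1.2
IV regrets: 0.2, 1.5, 0.1 → max 1.5
Smallest max regret = 0.2 → I.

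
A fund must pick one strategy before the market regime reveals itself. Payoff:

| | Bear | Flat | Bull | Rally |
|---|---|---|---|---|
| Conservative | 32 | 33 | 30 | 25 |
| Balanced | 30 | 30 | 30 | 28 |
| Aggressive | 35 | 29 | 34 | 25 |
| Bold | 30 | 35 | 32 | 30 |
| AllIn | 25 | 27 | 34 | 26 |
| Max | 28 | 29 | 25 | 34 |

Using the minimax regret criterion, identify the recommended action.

Column bests: Bear=35, Flat=35, Bull=34, Rally=34.
Conservative regrets: 3, 2, 4, 9 → max 9
Balanced regrets: 5, 5, 4, 6 → max 6
Aggressive regrets: 0, 6, 0, 9 → max 9
Bold regrets: 5, 0, 2, 4 → max 5
AllIn regrets: 10, 8, 0, 8 → max 10
Max regrets: 7, 6, 9, 0 → max 9
Smallest max regret = 5 → Bold.

Bold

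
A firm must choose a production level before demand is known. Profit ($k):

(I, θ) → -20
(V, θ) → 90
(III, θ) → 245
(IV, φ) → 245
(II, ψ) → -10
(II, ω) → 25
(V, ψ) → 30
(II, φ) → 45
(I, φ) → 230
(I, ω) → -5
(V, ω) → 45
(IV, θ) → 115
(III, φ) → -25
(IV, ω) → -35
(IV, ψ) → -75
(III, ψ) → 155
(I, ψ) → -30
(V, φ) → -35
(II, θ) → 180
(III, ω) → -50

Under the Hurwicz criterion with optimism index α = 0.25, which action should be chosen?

I: 0.25·230 + 0.75·(-30) = 35
II: 0.25·180 + 0.75·(-10) = 37.5
III: 0.25·245 + 0.75·(-50) = 23.75
IV: 0.25·245 + 0.75·(-75) = 5
V: 0.25·90 + 0.75·(-35) = -3.75
Highest Hurwicz score = 37.5 → II.

II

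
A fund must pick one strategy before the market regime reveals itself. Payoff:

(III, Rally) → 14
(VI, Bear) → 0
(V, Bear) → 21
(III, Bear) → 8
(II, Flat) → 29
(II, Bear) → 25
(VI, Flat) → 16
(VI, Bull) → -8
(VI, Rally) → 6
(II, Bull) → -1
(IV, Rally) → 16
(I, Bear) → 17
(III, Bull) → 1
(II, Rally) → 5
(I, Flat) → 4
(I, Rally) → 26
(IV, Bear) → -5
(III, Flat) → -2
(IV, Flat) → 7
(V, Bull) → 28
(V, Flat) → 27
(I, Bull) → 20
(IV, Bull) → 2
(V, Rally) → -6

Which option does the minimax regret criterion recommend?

I

Column bests: Bear=25, Flat=29, Bull=28, Rally=26.
I regrets: 8, 25, 8, 0 → max 25
II regrets: 0, 0, 29, 21 → max 29
III regrets: 17, 31, 27, 12 → max 31
IV regrets: 30, 22, 26, 10 → max 30
V regrets: 4, 2, 0, 32 → max 32
VI regrets: 25, 13, 36, 20 → max 36
Smallest max regret = 25 → I.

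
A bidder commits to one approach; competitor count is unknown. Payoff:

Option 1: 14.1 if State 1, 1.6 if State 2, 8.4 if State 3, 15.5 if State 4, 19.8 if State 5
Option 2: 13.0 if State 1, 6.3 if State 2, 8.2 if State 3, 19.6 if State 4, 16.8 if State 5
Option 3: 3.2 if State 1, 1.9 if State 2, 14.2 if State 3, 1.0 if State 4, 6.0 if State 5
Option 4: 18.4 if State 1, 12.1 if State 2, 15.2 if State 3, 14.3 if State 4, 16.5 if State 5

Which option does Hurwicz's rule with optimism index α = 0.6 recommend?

Option 1: 0.6·19.8 + 0.4·1.6 = 12.52
Option 2: 0.6·19.6 + 0.4·6.3 = 14.28
Option 3: 0.6·14.2 + 0.4·1.0 = 8.92
Option 4: 0.6·18.4 + 0.4·12.1 = 15.88
Highest Hurwicz score = 15.88 → Option 4.

Option 4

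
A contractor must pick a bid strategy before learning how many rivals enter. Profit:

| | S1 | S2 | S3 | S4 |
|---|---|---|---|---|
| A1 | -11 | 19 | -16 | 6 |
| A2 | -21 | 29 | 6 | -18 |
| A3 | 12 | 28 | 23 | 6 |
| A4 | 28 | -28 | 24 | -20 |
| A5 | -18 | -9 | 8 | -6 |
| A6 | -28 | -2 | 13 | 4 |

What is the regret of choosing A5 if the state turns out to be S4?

Best payoff under S4 is 6.
Regret = 6 − (-6) = 12.

12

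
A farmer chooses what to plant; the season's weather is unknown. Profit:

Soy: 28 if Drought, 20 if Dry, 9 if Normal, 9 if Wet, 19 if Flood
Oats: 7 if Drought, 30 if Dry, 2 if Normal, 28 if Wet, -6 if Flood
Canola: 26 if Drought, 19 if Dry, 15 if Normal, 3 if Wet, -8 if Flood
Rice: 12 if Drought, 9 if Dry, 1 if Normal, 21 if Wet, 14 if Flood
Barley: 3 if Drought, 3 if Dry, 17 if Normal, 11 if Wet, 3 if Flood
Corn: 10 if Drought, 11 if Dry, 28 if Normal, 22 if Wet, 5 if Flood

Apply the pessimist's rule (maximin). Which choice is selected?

Row minima: Soy=9, Oats=-6, Canola=-8, Rice=1, Barley=3, Corn=5
Best worst-case = 9 → Soy.

Soy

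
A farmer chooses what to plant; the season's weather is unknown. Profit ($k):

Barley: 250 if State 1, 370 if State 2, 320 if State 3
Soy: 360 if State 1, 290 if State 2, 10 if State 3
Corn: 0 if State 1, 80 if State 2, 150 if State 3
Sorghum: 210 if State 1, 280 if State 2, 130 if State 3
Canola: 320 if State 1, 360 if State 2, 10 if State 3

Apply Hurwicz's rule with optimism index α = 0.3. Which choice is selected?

Barley

Barley: 0.3·370 + 0.7·250 = 286
Soy: 0.3·360 + 0.7·10 = 115
Corn: 0.3·150 + 0.7·0 = 45
Sorghum: 0.3·280 + 0.7·130 = 175
Canola: 0.3·360 + 0.7·10 = 115
Highest Hurwicz score = 286 → Barley.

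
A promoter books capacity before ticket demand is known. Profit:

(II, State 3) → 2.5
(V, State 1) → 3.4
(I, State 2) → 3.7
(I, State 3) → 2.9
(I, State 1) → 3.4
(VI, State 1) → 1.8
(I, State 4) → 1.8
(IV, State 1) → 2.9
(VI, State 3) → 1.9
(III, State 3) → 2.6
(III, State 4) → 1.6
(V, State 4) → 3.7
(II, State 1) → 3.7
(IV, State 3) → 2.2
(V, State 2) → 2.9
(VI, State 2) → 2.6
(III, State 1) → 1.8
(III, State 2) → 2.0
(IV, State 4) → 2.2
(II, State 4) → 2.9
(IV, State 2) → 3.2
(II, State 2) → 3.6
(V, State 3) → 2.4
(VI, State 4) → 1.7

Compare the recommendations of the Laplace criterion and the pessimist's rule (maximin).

Row averages: I=2.95, II=3.175, III=2, IV=2.625, V=3.1, VI=2
Highest average = 3.175 → II.
Row minima: I=1.8, II=2.5, III=1.6, IV=2.2, V=2.4, VI=1.7
Best worst-case = 2.5 → II.

laplace → II; maximin → II (agree)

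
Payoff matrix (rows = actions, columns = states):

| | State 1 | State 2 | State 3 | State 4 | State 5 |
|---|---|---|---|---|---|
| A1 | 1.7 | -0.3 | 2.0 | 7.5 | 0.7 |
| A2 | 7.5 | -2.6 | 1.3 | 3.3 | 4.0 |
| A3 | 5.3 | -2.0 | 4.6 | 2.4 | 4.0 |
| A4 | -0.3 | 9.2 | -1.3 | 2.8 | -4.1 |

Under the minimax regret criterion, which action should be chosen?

Column bests: State 1=7.5, State 2=9.2, State 3=4.6, State 4=7.5, State 5=4.0.
A1 regrets: 5.8, 9.5, 2.6, 0.0, 3.3 → max 9.5
A2 regrets: 0.0, 11.8, 3.3, 4.2, 0.0 → max 11.8
A3 regrets: 2.2, 11.2, 0.0, 5.1, 0.0 → max 11.2
A4 regrets: 7.8, 0.0, 5.9, 4.7, 8.1 → max 8.1
Smallest max regret = 8.1 → A4.

A4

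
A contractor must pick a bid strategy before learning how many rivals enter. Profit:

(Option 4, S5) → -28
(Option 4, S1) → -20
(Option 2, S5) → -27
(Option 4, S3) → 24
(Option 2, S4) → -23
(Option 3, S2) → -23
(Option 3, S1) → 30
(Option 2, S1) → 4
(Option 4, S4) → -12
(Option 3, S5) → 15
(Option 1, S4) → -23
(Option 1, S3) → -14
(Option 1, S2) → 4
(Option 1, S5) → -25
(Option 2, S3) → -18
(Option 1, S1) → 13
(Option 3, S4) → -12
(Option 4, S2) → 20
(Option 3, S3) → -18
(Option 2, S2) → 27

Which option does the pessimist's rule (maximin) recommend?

Row minima: Option 1=-25, Option 2=-27, Option 3=-23, Option 4=-28
Best worst-case = -23 → Option 3.

Option 3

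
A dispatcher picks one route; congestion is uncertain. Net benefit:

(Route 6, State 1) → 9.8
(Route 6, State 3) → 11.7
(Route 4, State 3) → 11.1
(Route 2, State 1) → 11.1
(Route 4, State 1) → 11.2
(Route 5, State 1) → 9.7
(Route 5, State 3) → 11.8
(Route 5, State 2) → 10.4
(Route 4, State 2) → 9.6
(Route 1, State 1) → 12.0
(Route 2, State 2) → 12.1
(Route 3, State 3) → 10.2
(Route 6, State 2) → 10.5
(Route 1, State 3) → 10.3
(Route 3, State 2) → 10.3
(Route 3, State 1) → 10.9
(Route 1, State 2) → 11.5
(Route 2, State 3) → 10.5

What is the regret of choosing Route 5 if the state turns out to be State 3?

0.0

Best payoff under State 3 is 11.8.
Regret = 11.8 − 11.8 = 0.0.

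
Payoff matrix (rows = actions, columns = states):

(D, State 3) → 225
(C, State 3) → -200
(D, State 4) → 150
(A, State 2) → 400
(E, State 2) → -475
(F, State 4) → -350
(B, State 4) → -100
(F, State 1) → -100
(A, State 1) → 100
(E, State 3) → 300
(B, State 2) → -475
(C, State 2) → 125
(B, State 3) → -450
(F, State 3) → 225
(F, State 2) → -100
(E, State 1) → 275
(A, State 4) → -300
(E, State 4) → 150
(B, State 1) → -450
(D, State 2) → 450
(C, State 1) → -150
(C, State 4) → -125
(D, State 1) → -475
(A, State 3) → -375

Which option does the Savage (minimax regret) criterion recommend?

Column bests: State 1=275, State 2=450, State 3=300, State 4=150.
A regrets: 175, 50, 675, 450 → max 675
B regrets: 725, 925, 750, 250 → max 925
C regrets: 425, 325, 500, 275 → max 500
D regrets: 750, 0, 75, 0 → max 750
E regrets: 0, 925, 0, 0 → max 925
F regrets: 375, 550, 75, 500 → max 550
Smallest max regret = 500 → C.

C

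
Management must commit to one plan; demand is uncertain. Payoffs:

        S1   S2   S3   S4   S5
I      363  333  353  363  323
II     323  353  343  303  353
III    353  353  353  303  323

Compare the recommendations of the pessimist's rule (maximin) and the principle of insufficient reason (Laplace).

maximin → I; laplace → I (agree)

Row minima: I=323, II=303, III=303
Best worst-case = 323 → I.
Row averages: I=347, II=335, III=337
Highest average = 347 → I.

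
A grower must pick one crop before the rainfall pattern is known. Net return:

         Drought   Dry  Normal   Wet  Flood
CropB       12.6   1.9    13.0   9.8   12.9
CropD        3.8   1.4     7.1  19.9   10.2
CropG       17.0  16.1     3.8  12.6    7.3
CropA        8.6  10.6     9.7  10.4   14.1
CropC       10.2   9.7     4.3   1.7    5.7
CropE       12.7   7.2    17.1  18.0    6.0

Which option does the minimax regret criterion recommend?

CropE

Column bests: Drought=17.0, Dry=16.1, Normal=17.1, Wet=19.9, Flood=14.1.
CropB regrets: 4.4, 14.2, 4.1, 10.1, 1.2 → max 14.2
CropD regrets: 13.2, 14.7, 10.0, 0.0, 3.9 → max 14.7
CropG regrets: 0.0, 0.0, 13.3, 7.3, 6.8 → max 13.3
CropA regrets: 8.4, 5.5, 7.4, 9.5, 0.0 → max 9.5
CropC regrets: 6.8, 6.4, 12.8, 18.2, 8.4 → max 18.2
CropE regrets: 4.3, 8.9, 0.0, 1.9, 8.1 → max 8.9
Smallest max regret = 8.9 → CropE.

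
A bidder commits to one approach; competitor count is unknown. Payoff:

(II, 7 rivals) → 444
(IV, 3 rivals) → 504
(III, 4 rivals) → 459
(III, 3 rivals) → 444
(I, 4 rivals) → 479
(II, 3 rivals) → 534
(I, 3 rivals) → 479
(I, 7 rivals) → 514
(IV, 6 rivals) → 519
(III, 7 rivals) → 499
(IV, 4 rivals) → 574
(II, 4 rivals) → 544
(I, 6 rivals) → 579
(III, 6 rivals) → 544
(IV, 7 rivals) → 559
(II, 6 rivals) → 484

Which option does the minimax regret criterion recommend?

IV

Column bests: 3 rivals=534, 4 rivals=574, 6 rivals=579, 7 rivals=559.
I regrets: 55, 95, 0, 45 → max 95
II regrets: 0, 30, 95, 115 → max 115
III regrets: 90, 115, 35, 60 → max 115
IV regrets: 30, 0, 60, 0 → max 60
Smallest max regret = 60 → IV.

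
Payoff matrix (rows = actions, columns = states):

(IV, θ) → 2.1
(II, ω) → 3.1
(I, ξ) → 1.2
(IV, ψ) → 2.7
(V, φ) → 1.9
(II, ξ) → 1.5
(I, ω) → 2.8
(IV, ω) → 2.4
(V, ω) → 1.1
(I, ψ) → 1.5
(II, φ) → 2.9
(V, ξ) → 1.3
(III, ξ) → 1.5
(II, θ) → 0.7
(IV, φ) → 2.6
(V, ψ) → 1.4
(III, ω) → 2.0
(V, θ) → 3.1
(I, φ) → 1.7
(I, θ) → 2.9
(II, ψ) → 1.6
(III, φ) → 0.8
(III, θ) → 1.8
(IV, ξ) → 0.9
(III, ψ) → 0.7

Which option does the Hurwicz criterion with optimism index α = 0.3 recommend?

I: 0.3·2.9 + 0.7·1.2 = 1.71
II: 0.3·3.1 + 0.7·0.7 = 1.42
III: 0.3·2.0 + 0.7·0.7 = 1.09
IV: 0.3·2.7 + 0.7·0.9 = 1.44
V: 0.3·3.1 + 0.7·1.1 = 1.7
Highest Hurwicz score = 1.71 → I.

I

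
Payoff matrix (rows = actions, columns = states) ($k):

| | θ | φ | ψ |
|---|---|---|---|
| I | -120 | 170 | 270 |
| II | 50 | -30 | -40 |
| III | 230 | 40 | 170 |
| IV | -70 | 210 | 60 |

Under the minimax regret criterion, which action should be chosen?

Column bests: θ=230, φ=210, ψ=270.
I regrets: 350, 40, 0 → max 350
II regrets: 180, 240, 310 → max 310
III regrets: 0, 170, 100 → max 170
IV regrets: 300, 0, 210 → max 300
Smallest max regret = 170 → III.

III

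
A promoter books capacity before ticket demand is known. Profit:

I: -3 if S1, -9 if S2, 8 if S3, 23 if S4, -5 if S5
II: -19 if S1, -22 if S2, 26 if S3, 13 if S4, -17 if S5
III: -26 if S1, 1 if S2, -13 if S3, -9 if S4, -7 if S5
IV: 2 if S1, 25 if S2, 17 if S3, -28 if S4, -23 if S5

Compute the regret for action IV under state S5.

Best payoff under S5 is -5.
Regret = -5 − (-23) = 18.

18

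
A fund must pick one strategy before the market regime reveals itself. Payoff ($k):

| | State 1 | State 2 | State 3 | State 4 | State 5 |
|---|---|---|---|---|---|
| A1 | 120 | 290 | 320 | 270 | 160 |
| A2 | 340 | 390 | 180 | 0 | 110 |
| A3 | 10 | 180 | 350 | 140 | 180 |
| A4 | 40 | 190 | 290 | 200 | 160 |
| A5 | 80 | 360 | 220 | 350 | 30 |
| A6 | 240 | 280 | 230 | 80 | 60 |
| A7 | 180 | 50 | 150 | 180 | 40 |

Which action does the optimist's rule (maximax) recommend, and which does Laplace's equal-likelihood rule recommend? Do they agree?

Row maxima: A1=320, A2=390, A3=350, A4=290, A5=360, A6=280, A7=180
Best best-case = 390 → A2.
Row averages: A1=232, A2=204, A3=172, A4=176, A5=208, A6=178, A7=120
Highest average = 232 → A1.

maximax → A2; laplace → A1 (disagree)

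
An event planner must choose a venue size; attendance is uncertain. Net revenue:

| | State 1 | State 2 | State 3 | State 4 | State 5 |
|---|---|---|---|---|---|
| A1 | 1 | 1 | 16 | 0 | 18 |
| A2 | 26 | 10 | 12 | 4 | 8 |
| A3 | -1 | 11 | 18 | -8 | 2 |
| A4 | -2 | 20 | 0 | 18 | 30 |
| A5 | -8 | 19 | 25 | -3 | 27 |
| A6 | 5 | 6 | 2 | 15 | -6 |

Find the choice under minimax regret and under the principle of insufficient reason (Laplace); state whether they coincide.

Column bests: State 1=26, State 2=20, State 3=25, State 4=18, State 5=30.
A1 regrets: 25, 19, 9, 18, 12 → max 25
A2 regrets: 0, 10, 13, 14, 22 → max 22
A3 regrets: 27, 9, 7, 26, 28 → max 28
A4 regrets: 28, 0, 25, 0, 0 → max 28
A5 regrets: 34, 1, 0, 21, 3 → max 34
A6 regrets: 21, 14, 23, 3, 36 → max 36
Smallest max regret = 22 → A2.
Row averages: A1=7.2, A2=12, A3=4.4, A4=13.2, A5=12, A6=4.4
Highest average = 13.2 → A4.

minimax regret → A2; laplace → A4 (disagree)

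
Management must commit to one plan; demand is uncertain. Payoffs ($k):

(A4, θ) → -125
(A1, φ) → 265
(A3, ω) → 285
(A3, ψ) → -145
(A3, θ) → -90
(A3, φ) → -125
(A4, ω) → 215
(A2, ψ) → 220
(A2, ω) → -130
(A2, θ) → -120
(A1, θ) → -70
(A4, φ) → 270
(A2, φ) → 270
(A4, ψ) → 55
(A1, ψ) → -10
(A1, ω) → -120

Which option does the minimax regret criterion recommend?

A4

Column bests: θ=-70, φ=270, ψ=220, ω=285.
A1 regrets: 0, 5, 230, 405 → max 405
A2 regrets: 50, 0, 0, 415 → max 415
A3 regrets: 20, 395, 365, 0 → max 395
A4 regrets: 55, 0, 165, 70 → max 165
Smallest max regret = 165 → A4.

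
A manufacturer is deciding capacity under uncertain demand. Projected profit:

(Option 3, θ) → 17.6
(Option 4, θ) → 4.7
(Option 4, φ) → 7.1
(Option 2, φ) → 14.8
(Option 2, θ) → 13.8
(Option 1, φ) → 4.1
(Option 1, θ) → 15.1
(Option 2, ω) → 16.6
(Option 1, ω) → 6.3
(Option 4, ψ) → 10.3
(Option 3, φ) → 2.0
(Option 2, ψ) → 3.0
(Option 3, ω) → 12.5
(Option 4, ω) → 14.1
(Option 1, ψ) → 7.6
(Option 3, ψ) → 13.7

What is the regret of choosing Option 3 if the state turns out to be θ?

Best payoff under θ is 17.6.
Regret = 17.6 − 17.6 = 0.0.

0.0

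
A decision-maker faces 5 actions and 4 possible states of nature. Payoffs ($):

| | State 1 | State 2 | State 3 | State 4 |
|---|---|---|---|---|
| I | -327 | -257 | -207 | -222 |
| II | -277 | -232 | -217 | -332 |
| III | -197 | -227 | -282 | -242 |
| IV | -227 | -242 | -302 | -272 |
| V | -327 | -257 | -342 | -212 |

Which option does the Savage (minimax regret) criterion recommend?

Column bests: State 1=-197, State 2=-227, State 3=-207, State 4=-212.
I regrets: 130, 30, 0, 10 → max 130
II regrets: 80, 5, 10, 120 → max 120
III regrets: 0, 0, 75, 30 → max 75
IV regrets: 30, 15, 95, 60 → max 95
V regrets: 130, 30, 135, 0 → max 135
Smallest max regret = 75 → III.

III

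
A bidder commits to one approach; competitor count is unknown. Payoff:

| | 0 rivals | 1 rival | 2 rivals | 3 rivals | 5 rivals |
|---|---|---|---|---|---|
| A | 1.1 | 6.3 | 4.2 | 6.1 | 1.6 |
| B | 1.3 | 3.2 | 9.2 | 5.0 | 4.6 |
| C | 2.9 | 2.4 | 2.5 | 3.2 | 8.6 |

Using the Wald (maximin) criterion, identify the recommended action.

Row minima: A=1.1, B=1.3, C=2.4
Best worst-case = 2.4 → C.

C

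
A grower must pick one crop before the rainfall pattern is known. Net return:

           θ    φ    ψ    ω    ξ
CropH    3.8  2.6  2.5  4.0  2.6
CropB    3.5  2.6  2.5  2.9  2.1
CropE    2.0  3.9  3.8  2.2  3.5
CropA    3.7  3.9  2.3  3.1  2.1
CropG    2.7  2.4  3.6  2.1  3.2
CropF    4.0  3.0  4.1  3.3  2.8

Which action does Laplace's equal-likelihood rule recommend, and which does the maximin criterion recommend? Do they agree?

Row averages: CropH=3.1, CropB=2.72, CropE=3.08, CropA=3.02, CropG=2.8, CropF=3.44
Highest average = 3.44 → CropF.
Row minima: CropH=2.5, CropB=2.1, CropE=2.0, CropA=2.1, CropG=2.1, CropF=2.8
Best worst-case = 2.8 → CropF.

laplace → CropF; maximin → CropF (agree)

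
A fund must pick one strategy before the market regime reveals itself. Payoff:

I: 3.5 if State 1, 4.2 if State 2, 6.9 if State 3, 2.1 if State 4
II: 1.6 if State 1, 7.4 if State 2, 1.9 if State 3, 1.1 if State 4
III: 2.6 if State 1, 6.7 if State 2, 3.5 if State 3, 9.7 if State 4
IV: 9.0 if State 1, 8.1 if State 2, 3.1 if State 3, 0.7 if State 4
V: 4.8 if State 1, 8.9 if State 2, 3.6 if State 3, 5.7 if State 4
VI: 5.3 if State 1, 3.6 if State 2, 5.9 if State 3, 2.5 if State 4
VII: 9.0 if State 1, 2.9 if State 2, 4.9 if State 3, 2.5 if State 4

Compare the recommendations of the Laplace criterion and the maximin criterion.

laplace → V; maximin → V (agree)

Row averages: I=4.175, II=3, III=5.625, IV=5.225, V=5.75, VI=4.325, VII=4.825
Highest average = 5.75 → V.
Row minima: I=2.1, II=1.1, III=2.6, IV=0.7, V=3.6, VI=2.5, VII=2.5
Best worst-case = 3.6 → V.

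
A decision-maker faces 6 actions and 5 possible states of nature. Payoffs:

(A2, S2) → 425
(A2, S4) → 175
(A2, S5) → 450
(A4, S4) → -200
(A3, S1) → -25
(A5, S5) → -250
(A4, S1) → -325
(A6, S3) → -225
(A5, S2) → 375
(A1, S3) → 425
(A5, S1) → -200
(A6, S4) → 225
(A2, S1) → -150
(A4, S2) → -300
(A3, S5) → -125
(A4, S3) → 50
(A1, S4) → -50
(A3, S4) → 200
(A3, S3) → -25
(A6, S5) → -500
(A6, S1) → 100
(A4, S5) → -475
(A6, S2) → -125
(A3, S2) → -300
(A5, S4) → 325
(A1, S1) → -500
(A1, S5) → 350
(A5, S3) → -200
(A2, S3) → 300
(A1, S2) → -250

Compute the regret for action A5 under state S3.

Best payoff under S3 is 425.
Regret = 425 − (-200) = 625.

625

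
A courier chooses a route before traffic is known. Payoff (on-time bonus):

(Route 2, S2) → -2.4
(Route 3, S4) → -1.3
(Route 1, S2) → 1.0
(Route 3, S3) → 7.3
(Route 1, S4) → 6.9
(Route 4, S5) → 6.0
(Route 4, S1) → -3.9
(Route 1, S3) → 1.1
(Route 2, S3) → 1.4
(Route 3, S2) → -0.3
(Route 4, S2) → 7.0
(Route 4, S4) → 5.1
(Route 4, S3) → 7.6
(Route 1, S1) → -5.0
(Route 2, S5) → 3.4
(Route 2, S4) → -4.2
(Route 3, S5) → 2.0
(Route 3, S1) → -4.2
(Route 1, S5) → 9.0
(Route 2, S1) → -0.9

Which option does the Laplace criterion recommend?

Route 4

Row averages: Route 1=2.6, Route 2=-0.54, Route 3=0.7, Route 4=4.36
Highest average = 4.36 → Route 4.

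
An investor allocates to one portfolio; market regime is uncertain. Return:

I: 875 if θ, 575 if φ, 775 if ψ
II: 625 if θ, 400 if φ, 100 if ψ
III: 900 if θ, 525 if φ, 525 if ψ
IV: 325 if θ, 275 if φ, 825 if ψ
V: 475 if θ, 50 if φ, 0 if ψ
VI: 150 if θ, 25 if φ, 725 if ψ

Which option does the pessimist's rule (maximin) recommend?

I

Row minima: I=575, II=100, III=525, IV=275, V=0, VI=25
Best worst-case = 575 → I.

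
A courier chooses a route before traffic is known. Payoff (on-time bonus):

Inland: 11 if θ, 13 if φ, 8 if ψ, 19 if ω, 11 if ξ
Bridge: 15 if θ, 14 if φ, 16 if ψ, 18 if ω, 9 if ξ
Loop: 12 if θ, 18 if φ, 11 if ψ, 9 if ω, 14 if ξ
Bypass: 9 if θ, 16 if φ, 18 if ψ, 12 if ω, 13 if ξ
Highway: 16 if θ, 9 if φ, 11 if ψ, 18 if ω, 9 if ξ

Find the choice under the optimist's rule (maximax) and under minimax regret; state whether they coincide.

Row maxima: Inland=19, Bridge=18, Loop=18, Bypass=18, Highway=18
Best best-case = 19 → Inland.
Column bests: θ=16, φ=18, ψ=18, ω=19, ξ=14.
Inland regrets: 5, 5, 10, 0, 3 → max 10
Bridge regrets: 1, 4, 2, 1, 5 → max 5
Loop regrets: 4, 0, 7, 10, 0 → max 10
Bypass regrets: 7, 2, 0, 7, 1 → max 7
Highway regrets: 0, 9, 7, 1, 5 → max 9
Smallest max regret = 5 → Bridge.

maximax → Inland; minimax regret → Bridge (disagree)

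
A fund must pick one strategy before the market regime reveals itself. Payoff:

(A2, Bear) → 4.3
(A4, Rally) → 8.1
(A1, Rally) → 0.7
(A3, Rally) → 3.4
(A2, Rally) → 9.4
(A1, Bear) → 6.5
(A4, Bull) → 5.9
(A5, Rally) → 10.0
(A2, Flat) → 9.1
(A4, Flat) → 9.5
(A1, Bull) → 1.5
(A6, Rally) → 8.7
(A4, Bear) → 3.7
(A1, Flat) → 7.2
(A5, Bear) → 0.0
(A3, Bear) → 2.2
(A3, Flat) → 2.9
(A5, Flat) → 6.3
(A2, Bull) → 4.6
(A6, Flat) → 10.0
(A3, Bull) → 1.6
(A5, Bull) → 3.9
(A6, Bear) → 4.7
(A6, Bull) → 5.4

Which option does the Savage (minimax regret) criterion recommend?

A6

Column bests: Bear=6.5, Flat=10.0, Bull=5.9, Rally=10.0.
A1 regrets: 0.0, 2.8, 4.4, 9.3 → max 9.3
A2 regrets: 2.2, 0.9, 1.3, 0.6 → max 2.2
A3 regrets: 4.3, 7.1, 4.3, 6.6 → max 7.1
A4 regrets: 2.8, 0.5, 0.0, 1.9 → max 2.8
A5 regrets: 6.5, 3.7, 2.0, 0.0 → max 6.5
A6 regrets: 1.8, 0.0, 0.5, 1.3 → max 1.8
Smallest max regret = 1.8 → A6.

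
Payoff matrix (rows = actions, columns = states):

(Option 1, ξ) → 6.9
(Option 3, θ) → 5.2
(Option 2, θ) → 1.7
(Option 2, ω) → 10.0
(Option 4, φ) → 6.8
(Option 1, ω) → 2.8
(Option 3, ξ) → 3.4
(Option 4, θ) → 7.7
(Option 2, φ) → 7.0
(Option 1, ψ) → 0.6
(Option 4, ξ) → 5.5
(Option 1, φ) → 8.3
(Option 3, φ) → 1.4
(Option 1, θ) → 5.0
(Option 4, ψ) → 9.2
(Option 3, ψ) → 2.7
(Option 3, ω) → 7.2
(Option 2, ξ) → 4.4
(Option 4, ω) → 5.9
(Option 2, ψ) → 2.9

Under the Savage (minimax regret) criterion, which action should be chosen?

Option 4

Column bests: θ=7.7, φ=8.3, ψ=9.2, ω=10.0, ξ=6.9.
Option 1 regrets: 2.7, 0.0, 8.6, 7.2, 0.0 → max 8.6
Option 2 regrets: 6.0, 1.3, 6.3, 0.0, 2.5 → max 6.3
Option 3 regrets: 2.5, 6.9, 6.5, 2.8, 3.5 → max 6.9
Option 4 regrets: 0.0, 1.5, 0.0, 4.1, 1.4 → max 4.1
Smallest max regret = 4.1 → Option 4.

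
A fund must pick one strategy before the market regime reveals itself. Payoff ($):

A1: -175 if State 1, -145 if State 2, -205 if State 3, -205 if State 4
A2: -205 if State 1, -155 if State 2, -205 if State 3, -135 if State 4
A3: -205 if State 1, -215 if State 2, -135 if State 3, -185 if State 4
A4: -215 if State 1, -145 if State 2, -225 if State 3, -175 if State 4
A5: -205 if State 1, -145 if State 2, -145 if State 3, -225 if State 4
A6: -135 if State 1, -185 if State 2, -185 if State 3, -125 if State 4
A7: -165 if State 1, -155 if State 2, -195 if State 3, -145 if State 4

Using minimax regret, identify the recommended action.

Column bests: State 1=-135, State 2=-145, State 3=-135, State 4=-125.
A1 regrets: 40, 0, 70, 80 → max 80
A2 regrets: 70, 10, 70, 10 → max 70
A3 regrets: 70, 70, 0, 60 → max 70
A4 regrets: 80, 0, 90, 50 → max 90
A5 regrets: 70, 0, 10, 100 → max 100
A6 regrets: 0, 40, 50, 0 → max 50
A7 regrets: 30, 10, 60, 20 → max 60
Smallest max regret = 50 → A6.

A6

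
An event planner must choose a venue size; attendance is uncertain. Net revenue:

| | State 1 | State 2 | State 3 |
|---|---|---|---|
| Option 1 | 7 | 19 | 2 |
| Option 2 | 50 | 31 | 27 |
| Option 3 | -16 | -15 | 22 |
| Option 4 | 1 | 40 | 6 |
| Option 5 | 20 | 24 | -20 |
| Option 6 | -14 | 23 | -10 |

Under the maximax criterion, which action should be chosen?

Option 2

Row maxima: Option 1=19, Option 2=50, Option 3=22, Option 4=40, Option 5=24, Option 6=23
Best best-case = 50 → Option 2.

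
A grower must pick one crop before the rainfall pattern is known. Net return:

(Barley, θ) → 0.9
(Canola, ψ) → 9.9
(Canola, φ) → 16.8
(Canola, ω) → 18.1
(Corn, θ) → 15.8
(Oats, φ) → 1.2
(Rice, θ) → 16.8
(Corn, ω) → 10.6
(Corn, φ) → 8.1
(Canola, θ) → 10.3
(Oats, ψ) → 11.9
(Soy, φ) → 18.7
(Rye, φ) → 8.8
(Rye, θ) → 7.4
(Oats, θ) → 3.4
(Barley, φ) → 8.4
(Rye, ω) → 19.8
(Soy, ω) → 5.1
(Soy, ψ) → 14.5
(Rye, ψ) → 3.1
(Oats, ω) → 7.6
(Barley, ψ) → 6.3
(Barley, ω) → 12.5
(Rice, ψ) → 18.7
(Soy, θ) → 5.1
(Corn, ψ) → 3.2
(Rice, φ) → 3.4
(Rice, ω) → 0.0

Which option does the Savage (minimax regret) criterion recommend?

Canola

Column bests: θ=16.8, φ=18.7, ψ=18.7, ω=19.8.
Soy regrets: 11.7, 0.0, 4.2, 14.7 → max 14.7
Rye regrets: 9.4, 9.9, 15.6, 0.0 → max 15.6
Corn regrets: 1.0, 10.6, 15.5, 9.2 → max 15.5
Rice regrets: 0.0, 15.3, 0.0, 19.8 → max 19.8
Oats regrets: 13.4, 17.5, 6.8, 12.2 → max 17.5
Barley regrets: 15.9, 10.3, 12.4, 7.3 → max 15.9
Canola regrets: 6.5, 1.9, 8.8, 1.7 → max 8.8
Smallest max regret = 8.8 → Canola.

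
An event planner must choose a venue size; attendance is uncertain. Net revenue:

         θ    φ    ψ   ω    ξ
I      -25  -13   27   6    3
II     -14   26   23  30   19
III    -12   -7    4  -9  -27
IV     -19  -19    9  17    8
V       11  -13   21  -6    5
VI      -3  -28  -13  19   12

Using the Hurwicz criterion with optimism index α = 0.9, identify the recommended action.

II

I: 0.9·27 + 0.1·(-25) = 21.8
II: 0.9·30 + 0.1·(-14) = 25.6
III: 0.9·4 + 0.1·(-27) = 0.9
IV: 0.9·17 + 0.1·(-19) = 13.4
V: 0.9·21 + 0.1·(-13) = 17.6
VI: 0.9·19 + 0.1·(-28) = 14.3
Highest Hurwicz score = 25.6 → II.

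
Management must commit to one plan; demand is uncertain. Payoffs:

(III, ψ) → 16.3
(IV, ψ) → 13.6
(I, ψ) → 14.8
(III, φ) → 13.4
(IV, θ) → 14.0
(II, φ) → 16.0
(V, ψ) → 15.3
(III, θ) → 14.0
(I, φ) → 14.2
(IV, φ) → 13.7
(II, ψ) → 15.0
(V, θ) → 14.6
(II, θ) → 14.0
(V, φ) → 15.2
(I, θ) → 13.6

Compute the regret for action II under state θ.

Best payoff under θ is 14.6.
Regret = 14.6 − 14.0 = 0.6.

0.6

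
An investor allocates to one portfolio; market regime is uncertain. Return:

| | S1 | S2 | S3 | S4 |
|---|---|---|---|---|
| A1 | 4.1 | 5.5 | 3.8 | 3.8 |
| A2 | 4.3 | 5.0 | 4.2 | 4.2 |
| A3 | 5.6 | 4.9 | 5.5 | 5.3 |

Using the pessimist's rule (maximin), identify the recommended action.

A3

Row minima: A1=3.8, A2=4.2, A3=4.9
Best worst-case = 4.9 → A3.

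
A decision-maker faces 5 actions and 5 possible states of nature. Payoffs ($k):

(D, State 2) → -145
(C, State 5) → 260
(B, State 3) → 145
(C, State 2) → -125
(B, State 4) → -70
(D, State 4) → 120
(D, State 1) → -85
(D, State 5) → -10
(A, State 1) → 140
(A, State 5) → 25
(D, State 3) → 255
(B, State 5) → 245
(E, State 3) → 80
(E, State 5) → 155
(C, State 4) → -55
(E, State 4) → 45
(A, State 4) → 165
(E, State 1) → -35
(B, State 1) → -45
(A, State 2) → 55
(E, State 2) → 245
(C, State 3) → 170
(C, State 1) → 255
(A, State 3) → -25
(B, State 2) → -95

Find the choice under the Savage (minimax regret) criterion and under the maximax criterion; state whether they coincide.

Column bests: State 1=255, State 2=245, State 3=255, State 4=165, State 5=260.
A regrets: 115, 190, 280, 0, 235 → max 280
B regrets: 300, 340, 110, 235, 15 → max 340
C regrets: 0, 370, 85, 220, 0 → max 370
D regrets: 340, 390, 0, 45, 270 → max 390
E regrets: 290, 0, 175, 120, 105 → max 290
Smallest max regret = 280 → A.
Row maxima: A=165, B=245, C=260, D=255, E=245
Best best-case = 260 → C.

minimax regret → A; maximax → C (disagree)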